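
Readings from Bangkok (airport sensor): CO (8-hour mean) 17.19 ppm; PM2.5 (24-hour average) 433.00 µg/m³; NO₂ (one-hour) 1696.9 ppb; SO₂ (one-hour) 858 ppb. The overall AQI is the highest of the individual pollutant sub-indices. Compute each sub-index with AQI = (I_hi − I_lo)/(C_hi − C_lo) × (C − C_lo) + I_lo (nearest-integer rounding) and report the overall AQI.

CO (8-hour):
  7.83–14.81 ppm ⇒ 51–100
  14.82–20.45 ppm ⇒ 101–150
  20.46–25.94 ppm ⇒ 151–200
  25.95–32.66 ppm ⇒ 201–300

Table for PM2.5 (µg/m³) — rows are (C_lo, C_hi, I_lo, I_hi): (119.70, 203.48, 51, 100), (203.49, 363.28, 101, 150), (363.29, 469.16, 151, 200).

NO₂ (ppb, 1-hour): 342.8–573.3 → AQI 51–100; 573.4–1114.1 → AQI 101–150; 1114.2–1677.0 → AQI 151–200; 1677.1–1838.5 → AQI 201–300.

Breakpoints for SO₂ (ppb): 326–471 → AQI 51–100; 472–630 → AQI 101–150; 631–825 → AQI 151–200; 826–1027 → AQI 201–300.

217

CO: row 14.82–20.45 (AQI 101–150). (150−101)·(17.19−14.82)/(20.45−14.82) + 101 = 49·2.37/5.63 + 101 ≈ 121.63 → 122.
PM2.5: 433.00 lies in 363.29–469.16, so I_lo=151, I_hi=200, C_lo=363.29, C_hi=469.16.
(200−151)/(469.16−363.29) × (433.00−363.29) + 151 = 49/105.87 × 69.71 + 151 ≈ 183.26 → 183.
NO₂: 1696.9 lies in 1677.1–1838.5, so I_lo=201, I_hi=300, C_lo=1677.1, C_hi=1838.5.
(300−201)/(1838.5−1677.1) × (1696.9−1677.1) + 201 = 99/161.4 × 19.8 + 201 ≈ 213.14 → 213.
SO₂: 858 ∈ [826, 1027] ↔ index [201, 300].
201 + (858−826)·(300−201)/(1027−826) = 201 + 32·99/201 ≈ 216.76, so AQI = 217.
Sub-indices: CO→122, PM2.5→183, NO₂→213, SO₂→217. Overall AQI = max = 217; dominant pollutant is SO₂.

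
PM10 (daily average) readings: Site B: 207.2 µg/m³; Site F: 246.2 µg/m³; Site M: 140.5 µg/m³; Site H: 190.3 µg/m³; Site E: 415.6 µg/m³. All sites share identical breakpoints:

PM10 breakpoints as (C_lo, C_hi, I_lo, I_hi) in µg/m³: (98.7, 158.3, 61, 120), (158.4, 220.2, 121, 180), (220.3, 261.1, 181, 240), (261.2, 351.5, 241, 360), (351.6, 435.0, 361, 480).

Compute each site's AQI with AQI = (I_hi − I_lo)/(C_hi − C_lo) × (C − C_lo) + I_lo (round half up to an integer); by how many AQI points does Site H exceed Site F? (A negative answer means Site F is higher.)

-67

Site B: row 158.4–220.2 (AQI 121–180). (180−121)·(207.2−158.4)/(220.2−158.4) + 121 = 59·48.8/61.8 + 121 ≈ 167.59 → 168.
Site F: 246.2 lies in 220.3–261.1, so I_lo=181, I_hi=240, C_lo=220.3, C_hi=261.1.
(240−181)/(261.1−220.3) × (246.2−220.3) + 181 = 59/40.8 × 25.9 + 181 ≈ 218.45 → 218.
Site M: 140.5 ∈ [98.7, 158.3] ↔ index [61, 120].
61 + (140.5−98.7)·(120−61)/(158.3−98.7) = 61 + 41.8·59/59.6 ≈ 102.38, so AQI = 102.
Site H: 190.3 ∈ [158.4, 220.2] ↔ index [121, 180].
121 + (190.3−158.4)·(180−121)/(220.2−158.4) = 121 + 31.9·59/61.8 ≈ 151.45, so AQI = 151.
Site E: 415.6 lies in 351.6–435.0, so I_lo=361, I_hi=480, C_lo=351.6, C_hi=435.0.
(480−361)/(435.0−351.6) × (415.6−351.6) + 361 = 119/83.4 × 64.0 + 361 ≈ 452.32 → 452.
AQIs: Site B=168, Site F=218, Site M=102, Site H=151, Site E=452. Site H (151) − Site F (218) = -67.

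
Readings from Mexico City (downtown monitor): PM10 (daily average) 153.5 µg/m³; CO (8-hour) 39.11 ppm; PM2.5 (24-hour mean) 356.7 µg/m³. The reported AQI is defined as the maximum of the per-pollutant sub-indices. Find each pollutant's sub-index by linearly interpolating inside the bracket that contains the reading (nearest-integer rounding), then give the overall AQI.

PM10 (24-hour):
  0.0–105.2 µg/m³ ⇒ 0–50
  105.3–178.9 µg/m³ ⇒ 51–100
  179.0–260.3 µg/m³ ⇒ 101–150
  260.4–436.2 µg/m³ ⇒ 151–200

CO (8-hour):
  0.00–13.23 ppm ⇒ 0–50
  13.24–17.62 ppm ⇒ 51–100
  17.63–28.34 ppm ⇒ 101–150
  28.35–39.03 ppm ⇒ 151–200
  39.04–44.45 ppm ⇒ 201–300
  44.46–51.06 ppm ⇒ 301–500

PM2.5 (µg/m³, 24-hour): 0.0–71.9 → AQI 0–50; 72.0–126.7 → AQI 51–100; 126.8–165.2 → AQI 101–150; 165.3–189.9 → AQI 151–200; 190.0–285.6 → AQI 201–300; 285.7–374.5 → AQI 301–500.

460

PM10: 153.5 lies in 105.3–178.9, so I_lo=51, I_hi=100, C_lo=105.3, C_hi=178.9.
(100−51)/(178.9−105.3) × (153.5−105.3) + 51 = 49/73.6 × 48.2 + 51 ≈ 83.09 → 83.
CO: 39.11 ∈ [39.04, 44.45] ↔ index [201, 300].
201 + (39.11−39.04)·(300−201)/(44.45−39.04) = 201 + 0.07·99/5.41 ≈ 202.28, so AQI = 202.
PM2.5: 356.7 ∈ [285.7, 374.5] ↔ index [301, 500].
301 + (356.7−285.7)·(500−301)/(374.5−285.7) = 301 + 71.0·199/88.8 ≈ 460.11, so AQI = 460.
Sub-indices: PM10→83, CO→202, PM2.5→460. Overall AQI = max = 460; dominant pollutant is PM2.5.
AQI 460: Hazardous.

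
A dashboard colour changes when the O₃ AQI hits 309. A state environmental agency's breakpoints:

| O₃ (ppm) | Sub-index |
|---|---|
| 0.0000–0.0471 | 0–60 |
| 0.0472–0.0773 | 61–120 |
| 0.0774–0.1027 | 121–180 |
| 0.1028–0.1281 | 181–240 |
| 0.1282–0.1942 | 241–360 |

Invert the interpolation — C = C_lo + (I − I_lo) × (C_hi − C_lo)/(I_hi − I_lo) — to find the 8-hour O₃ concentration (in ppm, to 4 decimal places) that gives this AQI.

0.1659

AQI 309 lies in the 241–360 band, which corresponds to 0.1282–0.1942 ppm.
C = 0.1282 + (309−241)×(0.1942−0.1282)/(360−241) = 0.1282 + 68×0.0660/119 ≈ 0.165914 ppm → 0.1659 ppm to 4 dp.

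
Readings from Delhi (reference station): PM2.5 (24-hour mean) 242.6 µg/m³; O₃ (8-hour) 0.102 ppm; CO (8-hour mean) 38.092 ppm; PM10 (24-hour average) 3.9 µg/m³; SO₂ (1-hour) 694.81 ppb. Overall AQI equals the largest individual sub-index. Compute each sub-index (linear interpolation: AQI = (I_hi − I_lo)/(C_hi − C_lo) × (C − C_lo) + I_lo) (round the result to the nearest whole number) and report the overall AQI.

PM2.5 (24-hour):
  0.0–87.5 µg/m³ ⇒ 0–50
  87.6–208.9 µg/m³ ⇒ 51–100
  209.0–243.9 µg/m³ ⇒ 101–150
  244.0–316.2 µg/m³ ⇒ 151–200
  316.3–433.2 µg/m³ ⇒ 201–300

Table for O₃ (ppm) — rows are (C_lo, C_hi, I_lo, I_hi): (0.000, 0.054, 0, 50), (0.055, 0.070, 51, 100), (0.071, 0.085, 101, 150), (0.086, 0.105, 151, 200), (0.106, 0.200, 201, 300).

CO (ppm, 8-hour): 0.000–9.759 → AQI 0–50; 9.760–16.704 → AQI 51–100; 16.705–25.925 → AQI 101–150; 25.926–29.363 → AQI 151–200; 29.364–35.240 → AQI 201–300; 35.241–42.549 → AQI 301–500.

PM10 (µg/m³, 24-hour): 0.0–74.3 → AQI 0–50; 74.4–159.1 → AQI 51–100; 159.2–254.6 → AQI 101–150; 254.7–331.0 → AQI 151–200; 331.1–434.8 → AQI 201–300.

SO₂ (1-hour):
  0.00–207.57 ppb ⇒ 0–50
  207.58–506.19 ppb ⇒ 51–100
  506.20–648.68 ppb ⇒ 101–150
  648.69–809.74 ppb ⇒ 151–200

379

PM2.5: 242.6 lies in 209.0–243.9, so I_lo=101, I_hi=150, C_lo=209.0, C_hi=243.9.
(150−101)/(243.9−209.0) × (242.6−209.0) + 101 = 49/34.9 × 33.6 + 101 ≈ 148.17 → 148.
O₃: 0.102 ∈ [0.086, 0.105] ↔ index [151, 200].
151 + (0.102−0.086)·(200−151)/(0.105−0.086) = 151 + 0.016·49/0.019 ≈ 192.26, so AQI = 192.
CO: row 35.241–42.549 (AQI 301–500). (500−301)·(38.092−35.241)/(42.549−35.241) + 301 = 199·2.851/7.308 + 301 ≈ 378.63 → 379.
PM10: 3.9 lies in 0.0–74.3, so I_lo=0, I_hi=50, C_lo=0.0, C_hi=74.3.
(50−0)/(74.3−0.0) × (3.9−0.0) + 0 = 50/74.3 × 3.9 + 0 ≈ 2.62 → 3.
SO₂ 694.81: bracket 648.69–809.74 → index 151–200; slope 49/161.05, offset 46.12.
AQI = 151 + 49/161.05·46.12 ≈ 165.03 ⇒ 165.
Sub-indices: PM2.5→148, O₃→192, CO→379, PM10→3, SO₂→165. Overall AQI = max = 379; dominant pollutant is CO.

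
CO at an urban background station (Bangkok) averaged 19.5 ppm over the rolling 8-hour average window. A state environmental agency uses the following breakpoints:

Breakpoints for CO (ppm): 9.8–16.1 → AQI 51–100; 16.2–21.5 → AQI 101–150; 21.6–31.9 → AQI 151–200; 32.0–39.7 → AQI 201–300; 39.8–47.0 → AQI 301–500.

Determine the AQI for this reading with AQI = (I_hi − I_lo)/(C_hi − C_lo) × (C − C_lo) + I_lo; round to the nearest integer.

CO: 19.5 ∈ [16.2, 21.5] ↔ index [101, 150].
101 + (19.5−16.2)·(150−101)/(21.5−16.2) = 101 + 3.3·49/5.3 ≈ 131.51, so AQI = 132.

132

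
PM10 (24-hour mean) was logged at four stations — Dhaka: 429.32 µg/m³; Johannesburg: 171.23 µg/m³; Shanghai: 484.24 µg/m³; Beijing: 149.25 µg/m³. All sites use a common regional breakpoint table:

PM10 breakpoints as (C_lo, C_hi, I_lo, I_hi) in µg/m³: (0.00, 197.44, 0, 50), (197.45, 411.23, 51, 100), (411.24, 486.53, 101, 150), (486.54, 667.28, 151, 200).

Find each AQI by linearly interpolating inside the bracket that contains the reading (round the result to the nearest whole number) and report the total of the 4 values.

Dhaka: 429.32 lies in 411.24–486.53, so I_lo=101, I_hi=150, C_lo=411.24, C_hi=486.53.
(150−101)/(486.53−411.24) × (429.32−411.24) + 101 = 49/75.29 × 18.08 + 101 ≈ 112.77 → 113.
Johannesburg: row 0.00–197.44 (AQI 0–50). (50−0)·(171.23−0.00)/(197.44−0.00) + 0 = 50·171.23/197.44 + 0 ≈ 43.36 → 43.
Shanghai: 484.24 lies in 411.24–486.53, so I_lo=101, I_hi=150, C_lo=411.24, C_hi=486.53.
(150−101)/(486.53−411.24) × (484.24−411.24) + 101 = 49/75.29 × 73.00 + 101 ≈ 148.51 → 149.
Beijing: 149.25 ∈ [0.00, 197.44] ↔ index [0, 50].
0 + (149.25−0.00)·(50−0)/(197.44−0.00) = 0 + 149.25·50/197.44 ≈ 37.80, so AQI = 38.
AQIs: Dhaka=113, Johannesburg=43, Shanghai=149, Beijing=38. Sum = 113 + 43 + 149 + 38 = 343.

343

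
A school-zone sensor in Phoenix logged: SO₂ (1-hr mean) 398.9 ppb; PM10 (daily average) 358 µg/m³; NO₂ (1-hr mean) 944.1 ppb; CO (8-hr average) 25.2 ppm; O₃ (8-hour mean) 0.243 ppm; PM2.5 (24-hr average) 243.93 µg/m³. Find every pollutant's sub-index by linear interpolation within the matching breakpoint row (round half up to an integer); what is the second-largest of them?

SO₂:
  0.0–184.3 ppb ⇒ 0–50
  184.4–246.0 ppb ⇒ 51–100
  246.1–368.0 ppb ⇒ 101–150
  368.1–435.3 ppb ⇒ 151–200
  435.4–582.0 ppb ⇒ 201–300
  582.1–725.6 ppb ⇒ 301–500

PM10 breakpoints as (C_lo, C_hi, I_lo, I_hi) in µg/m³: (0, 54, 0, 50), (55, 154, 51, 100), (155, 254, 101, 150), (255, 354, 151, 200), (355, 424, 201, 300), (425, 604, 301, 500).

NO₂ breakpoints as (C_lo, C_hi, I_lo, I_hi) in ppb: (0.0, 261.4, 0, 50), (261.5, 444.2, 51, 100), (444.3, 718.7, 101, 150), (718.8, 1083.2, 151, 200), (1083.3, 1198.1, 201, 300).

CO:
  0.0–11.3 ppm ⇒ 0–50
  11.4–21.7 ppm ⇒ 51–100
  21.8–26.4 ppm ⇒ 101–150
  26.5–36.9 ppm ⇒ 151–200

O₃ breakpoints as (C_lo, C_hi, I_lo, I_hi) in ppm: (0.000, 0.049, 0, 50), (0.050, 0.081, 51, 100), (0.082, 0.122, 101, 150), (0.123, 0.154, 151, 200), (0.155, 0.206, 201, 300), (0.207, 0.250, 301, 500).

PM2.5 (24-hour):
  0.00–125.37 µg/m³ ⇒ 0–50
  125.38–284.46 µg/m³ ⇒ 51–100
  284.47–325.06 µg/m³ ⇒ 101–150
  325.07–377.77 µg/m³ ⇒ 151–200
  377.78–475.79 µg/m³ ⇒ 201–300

205

SO₂: row 368.1–435.3 (AQI 151–200). (200−151)·(398.9−368.1)/(435.3−368.1) + 151 = 49·30.8/67.2 + 151 ≈ 173.46 → 173.
PM10 358: bracket 355–424 → index 201–300; slope 99/69, offset 3.
AQI = 201 + 99/69·3 ≈ 205.30 ⇒ 205.
NO₂: row 718.8–1083.2 (AQI 151–200). (200−151)·(944.1−718.8)/(1083.2−718.8) + 151 = 49·225.3/364.4 + 151 ≈ 181.30 → 181.
CO 25.2: bracket 21.8–26.4 → index 101–150; slope 49/4.6, offset 3.4.
AQI = 101 + 49/4.6·3.4 ≈ 137.22 ⇒ 137.
O₃: 0.243 lies in 0.207–0.250, so I_lo=301, I_hi=500, C_lo=0.207, C_hi=0.250.
(500−301)/(0.250−0.207) × (0.243−0.207) + 301 = 199/0.043 × 0.036 + 301 ≈ 467.60 → 468.
PM2.5 243.93: bracket 125.38–284.46 → index 51–100; slope 49/159.08, offset 118.55.
AQI = 51 + 49/159.08·118.55 ≈ 87.52 ⇒ 88.
Sub-indices: SO₂→173, PM10→205, NO₂→181, CO→137, O₃→468, PM2.5→88. Ranked high→low: 468, 205, 181, 173, 137, 88. Second-highest sub-index = 205.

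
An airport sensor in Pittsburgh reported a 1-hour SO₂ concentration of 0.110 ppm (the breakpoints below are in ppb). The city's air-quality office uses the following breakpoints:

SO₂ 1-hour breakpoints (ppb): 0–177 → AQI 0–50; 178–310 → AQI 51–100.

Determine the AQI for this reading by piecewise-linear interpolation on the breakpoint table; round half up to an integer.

31

Convert: 0.110 ppm = 110 ppb.
SO₂ 110: bracket 0–177 → index 0–50; slope 50/177, offset 110.
AQI = 0 + 50/177·110 ≈ 31.07 ⇒ 31.
AQI 31 falls in the Good category.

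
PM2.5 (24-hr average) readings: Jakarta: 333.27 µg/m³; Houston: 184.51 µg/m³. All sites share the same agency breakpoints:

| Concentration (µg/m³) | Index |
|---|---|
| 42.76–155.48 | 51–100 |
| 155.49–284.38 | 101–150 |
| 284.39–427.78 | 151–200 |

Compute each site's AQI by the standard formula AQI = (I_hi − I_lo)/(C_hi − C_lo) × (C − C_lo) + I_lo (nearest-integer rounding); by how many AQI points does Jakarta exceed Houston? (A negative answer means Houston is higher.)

Jakarta: 333.27 lies in 284.39–427.78, so I_lo=151, I_hi=200, C_lo=284.39, C_hi=427.78.
(200−151)/(427.78−284.39) × (333.27−284.39) + 151 = 49/143.39 × 48.88 + 151 ≈ 167.70 → 168.
Houston: row 155.49–284.38 (AQI 101–150). (150−101)·(184.51−155.49)/(284.38−155.49) + 101 = 49·29.02/128.89 + 101 ≈ 112.03 → 112.
AQIs: Jakarta=168, Houston=112. Jakarta (168) − Houston (112) = 56.

56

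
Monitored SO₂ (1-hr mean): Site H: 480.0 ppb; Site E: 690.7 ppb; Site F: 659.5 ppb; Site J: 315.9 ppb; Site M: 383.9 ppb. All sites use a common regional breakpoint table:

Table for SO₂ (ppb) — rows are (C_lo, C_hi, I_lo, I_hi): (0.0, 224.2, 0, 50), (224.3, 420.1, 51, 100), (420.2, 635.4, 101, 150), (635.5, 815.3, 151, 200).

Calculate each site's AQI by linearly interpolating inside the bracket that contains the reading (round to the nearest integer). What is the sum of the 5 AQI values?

Site H: 480.0 lies in 420.2–635.4, so I_lo=101, I_hi=150, C_lo=420.2, C_hi=635.4.
(150−101)/(635.4−420.2) × (480.0−420.2) + 101 = 49/215.2 × 59.8 + 101 ≈ 114.62 → 115.
Site E: 690.7 lies in 635.5–815.3, so I_lo=151, I_hi=200, C_lo=635.5, C_hi=815.3.
(200−151)/(815.3−635.5) × (690.7−635.5) + 151 = 49/179.8 × 55.2 + 151 ≈ 166.04 → 166.
Site F: 659.5 lies in 635.5–815.3, so I_lo=151, I_hi=200, C_lo=635.5, C_hi=815.3.
(200−151)/(815.3−635.5) × (659.5−635.5) + 151 = 49/179.8 × 24.0 + 151 ≈ 157.54 → 158.
Site J: 315.9 ∈ [224.3, 420.1] ↔ index [51, 100].
51 + (315.9−224.3)·(100−51)/(420.1−224.3) = 51 + 91.6·49/195.8 ≈ 73.92, so AQI = 74.
Site M: row 224.3–420.1 (AQI 51–100). (100−51)·(383.9−224.3)/(420.1−224.3) + 51 = 49·159.6/195.8 + 51 ≈ 90.94 → 91.
AQIs: Site H=115, Site E=166, Site F=158, Site J=74, Site M=91. Sum = 115 + 166 + 158 + 74 + 91 = 604.

604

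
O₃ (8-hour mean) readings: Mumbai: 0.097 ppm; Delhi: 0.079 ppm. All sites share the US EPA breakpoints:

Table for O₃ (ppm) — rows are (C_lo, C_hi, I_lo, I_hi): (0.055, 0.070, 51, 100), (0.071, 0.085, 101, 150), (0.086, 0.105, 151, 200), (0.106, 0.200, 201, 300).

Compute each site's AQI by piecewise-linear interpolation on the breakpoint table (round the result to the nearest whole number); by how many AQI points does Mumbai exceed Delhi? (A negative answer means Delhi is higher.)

50

Mumbai: 0.097 lies in 0.086–0.105, so I_lo=151, I_hi=200, C_lo=0.086, C_hi=0.105.
(200−151)/(0.105−0.086) × (0.097−0.086) + 151 = 49/0.019 × 0.011 + 151 ≈ 179.37 → 179.
Delhi: 0.079 lies in 0.071–0.085, so I_lo=101, I_hi=150, C_lo=0.071, C_hi=0.085.
(150−101)/(0.085−0.071) × (0.079−0.071) + 101 = 49/0.014 × 0.008 + 101 ≈ 129.00 → 129.
AQIs: Mumbai=179, Delhi=129. Mumbai (179) − Delhi (129) = 50.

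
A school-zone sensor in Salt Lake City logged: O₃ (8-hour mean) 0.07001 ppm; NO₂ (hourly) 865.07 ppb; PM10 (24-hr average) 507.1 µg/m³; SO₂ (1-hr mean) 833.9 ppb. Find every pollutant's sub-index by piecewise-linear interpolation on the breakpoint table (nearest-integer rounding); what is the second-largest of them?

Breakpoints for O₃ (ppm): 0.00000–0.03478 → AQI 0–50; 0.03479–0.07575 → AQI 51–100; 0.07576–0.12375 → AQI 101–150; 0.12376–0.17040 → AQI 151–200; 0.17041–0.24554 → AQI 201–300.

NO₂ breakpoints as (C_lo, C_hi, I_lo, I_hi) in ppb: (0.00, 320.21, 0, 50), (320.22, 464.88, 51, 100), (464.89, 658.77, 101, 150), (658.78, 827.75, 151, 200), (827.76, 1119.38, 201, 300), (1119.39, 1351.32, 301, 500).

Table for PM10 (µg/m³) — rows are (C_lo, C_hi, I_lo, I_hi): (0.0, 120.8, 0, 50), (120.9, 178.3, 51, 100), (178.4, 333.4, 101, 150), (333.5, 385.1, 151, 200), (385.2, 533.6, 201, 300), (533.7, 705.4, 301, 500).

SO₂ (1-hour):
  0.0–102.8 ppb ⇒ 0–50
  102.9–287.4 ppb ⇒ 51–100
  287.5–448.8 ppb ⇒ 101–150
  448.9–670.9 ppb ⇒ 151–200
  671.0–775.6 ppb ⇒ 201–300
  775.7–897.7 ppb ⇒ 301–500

O₃ 0.07001: bracket 0.03479–0.07575 → index 51–100; slope 49/0.04096, offset 0.03522.
AQI = 51 + 49/0.04096·0.03522 ≈ 93.13 ⇒ 93.
NO₂ 865.07: bracket 827.76–1119.38 → index 201–300; slope 99/291.62, offset 37.31.
AQI = 201 + 99/291.62·37.31 ≈ 213.67 ⇒ 214.
PM10: 507.1 ∈ [385.2, 533.6] ↔ index [201, 300].
201 + (507.1−385.2)·(300−201)/(533.6−385.2) = 201 + 121.9·99/148.4 ≈ 282.32, so AQI = 282.
SO₂: row 775.7–897.7 (AQI 301–500). (500−301)·(833.9−775.7)/(897.7−775.7) + 301 = 199·58.2/122.0 + 301 ≈ 395.93 → 396.
Sub-indices: O₃→93, NO₂→214, PM10→282, SO₂→396. Ranked high→low: 396, 282, 214, 93. Second-highest sub-index = 282.

282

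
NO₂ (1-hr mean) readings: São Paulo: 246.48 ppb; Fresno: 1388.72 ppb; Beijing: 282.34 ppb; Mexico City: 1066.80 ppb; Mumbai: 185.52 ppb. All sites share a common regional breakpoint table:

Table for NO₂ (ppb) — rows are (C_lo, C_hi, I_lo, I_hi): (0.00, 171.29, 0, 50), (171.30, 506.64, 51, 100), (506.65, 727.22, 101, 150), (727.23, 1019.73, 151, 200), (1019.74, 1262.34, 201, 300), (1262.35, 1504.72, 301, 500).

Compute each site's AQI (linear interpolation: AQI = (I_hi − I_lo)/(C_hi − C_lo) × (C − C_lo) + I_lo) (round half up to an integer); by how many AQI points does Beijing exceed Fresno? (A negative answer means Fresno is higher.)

-338

São Paulo 246.48: bracket 171.30–506.64 → index 51–100; slope 49/335.34, offset 75.18.
AQI = 51 + 49/335.34·75.18 ≈ 61.99 ⇒ 62.
Fresno: 1388.72 lies in 1262.35–1504.72, so I_lo=301, I_hi=500, C_lo=1262.35, C_hi=1504.72.
(500−301)/(1504.72−1262.35) × (1388.72−1262.35) + 301 = 199/242.37 × 126.37 + 301 ≈ 404.76 → 405.
Beijing: 282.34 lies in 171.30–506.64, so I_lo=51, I_hi=100, C_lo=171.30, C_hi=506.64.
(100−51)/(506.64−171.30) × (282.34−171.30) + 51 = 49/335.34 × 111.04 + 51 ≈ 67.23 → 67.
Mexico City 1066.80: bracket 1019.74–1262.34 → index 201–300; slope 99/242.60, offset 47.06.
AQI = 201 + 99/242.60·47.06 ≈ 220.20 ⇒ 220.
Mumbai: 185.52 lies in 171.30–506.64, so I_lo=51, I_hi=100, C_lo=171.30, C_hi=506.64.
(100−51)/(506.64−171.30) × (185.52−171.30) + 51 = 49/335.34 × 14.22 + 51 ≈ 53.08 → 53.
AQIs: São Paulo=62, Fresno=405, Beijing=67, Mexico City=220, Mumbai=53. Beijing (67) − Fresno (405) = -338.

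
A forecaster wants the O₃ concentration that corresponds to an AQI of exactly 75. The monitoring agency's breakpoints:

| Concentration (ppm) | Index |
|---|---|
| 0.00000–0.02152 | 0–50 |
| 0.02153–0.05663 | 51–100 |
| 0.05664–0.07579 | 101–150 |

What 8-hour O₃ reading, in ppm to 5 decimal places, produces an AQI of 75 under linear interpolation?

0.03872

AQI 75 lies in the 51–100 band, which corresponds to 0.02153–0.05663 ppm.
C = 0.02153 + (75−51)×(0.05663−0.02153)/(100−51) = 0.02153 + 24×0.03510/49 ≈ 0.0387218 ppm → 0.03872 ppm to 5 dp.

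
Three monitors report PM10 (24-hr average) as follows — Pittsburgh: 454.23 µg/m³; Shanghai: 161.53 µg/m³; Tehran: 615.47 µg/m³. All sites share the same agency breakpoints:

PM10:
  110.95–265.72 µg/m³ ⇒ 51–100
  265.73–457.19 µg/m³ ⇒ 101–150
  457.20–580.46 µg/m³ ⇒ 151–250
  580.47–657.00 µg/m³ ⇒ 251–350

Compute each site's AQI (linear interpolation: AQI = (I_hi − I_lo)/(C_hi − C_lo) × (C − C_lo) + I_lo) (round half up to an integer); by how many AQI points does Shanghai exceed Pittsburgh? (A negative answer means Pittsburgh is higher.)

Pittsburgh: row 265.73–457.19 (AQI 101–150). (150−101)·(454.23−265.73)/(457.19−265.73) + 101 = 49·188.50/191.46 + 101 ≈ 149.24 → 149.
Shanghai 161.53: bracket 110.95–265.72 → index 51–100; slope 49/154.77, offset 50.58.
AQI = 51 + 49/154.77·50.58 ≈ 67.01 ⇒ 67.
Tehran: 615.47 lies in 580.47–657.00, so I_lo=251, I_hi=350, C_lo=580.47, C_hi=657.00.
(350−251)/(657.00−580.47) × (615.47−580.47) + 251 = 99/76.53 × 35.00 + 251 ≈ 296.28 → 296.
AQIs: Pittsburgh=149, Shanghai=67, Tehran=296. Shanghai (67) − Pittsburgh (149) = -82.

-82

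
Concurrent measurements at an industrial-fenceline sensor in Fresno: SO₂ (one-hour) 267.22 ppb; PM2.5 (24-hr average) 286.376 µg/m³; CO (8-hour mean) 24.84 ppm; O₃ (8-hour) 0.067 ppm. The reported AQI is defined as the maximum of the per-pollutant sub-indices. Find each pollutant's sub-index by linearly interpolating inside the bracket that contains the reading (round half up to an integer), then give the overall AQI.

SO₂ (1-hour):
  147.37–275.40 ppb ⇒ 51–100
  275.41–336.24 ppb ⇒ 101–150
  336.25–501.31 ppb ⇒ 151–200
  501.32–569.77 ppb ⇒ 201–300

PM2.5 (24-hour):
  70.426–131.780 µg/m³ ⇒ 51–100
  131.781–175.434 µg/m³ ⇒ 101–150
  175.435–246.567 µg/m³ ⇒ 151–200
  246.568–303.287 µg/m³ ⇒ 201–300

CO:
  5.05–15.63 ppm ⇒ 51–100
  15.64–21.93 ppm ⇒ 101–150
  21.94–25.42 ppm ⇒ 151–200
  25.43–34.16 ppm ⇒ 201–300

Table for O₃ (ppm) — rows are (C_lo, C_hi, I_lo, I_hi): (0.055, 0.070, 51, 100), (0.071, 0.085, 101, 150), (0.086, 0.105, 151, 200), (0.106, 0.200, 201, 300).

270

SO₂: 267.22 ∈ [147.37, 275.40] ↔ index [51, 100].
51 + (267.22−147.37)·(100−51)/(275.40−147.37) = 51 + 119.85·49/128.03 ≈ 96.87, so AQI = 97.
PM2.5: 286.376 lies in 246.568–303.287, so I_lo=201, I_hi=300, C_lo=246.568, C_hi=303.287.
(300−201)/(303.287−246.568) × (286.376−246.568) + 201 = 99/56.719 × 39.808 + 201 ≈ 270.48 → 270.
CO: 24.84 lies in 21.94–25.42, so I_lo=151, I_hi=200, C_lo=21.94, C_hi=25.42.
(200−151)/(25.42−21.94) × (24.84−21.94) + 151 = 49/3.48 × 2.90 + 151 ≈ 191.83 → 192.
O₃: 0.067 lies in 0.055–0.070, so I_lo=51, I_hi=100, C_lo=0.055, C_hi=0.070.
(100−51)/(0.070−0.055) × (0.067−0.055) + 51 = 49/0.015 × 0.012 + 51 ≈ 90.20 → 90.
Sub-indices: SO₂→97, PM2.5→270, CO→192, O₃→90. Overall AQI = max = 270; dominant pollutant is PM2.5.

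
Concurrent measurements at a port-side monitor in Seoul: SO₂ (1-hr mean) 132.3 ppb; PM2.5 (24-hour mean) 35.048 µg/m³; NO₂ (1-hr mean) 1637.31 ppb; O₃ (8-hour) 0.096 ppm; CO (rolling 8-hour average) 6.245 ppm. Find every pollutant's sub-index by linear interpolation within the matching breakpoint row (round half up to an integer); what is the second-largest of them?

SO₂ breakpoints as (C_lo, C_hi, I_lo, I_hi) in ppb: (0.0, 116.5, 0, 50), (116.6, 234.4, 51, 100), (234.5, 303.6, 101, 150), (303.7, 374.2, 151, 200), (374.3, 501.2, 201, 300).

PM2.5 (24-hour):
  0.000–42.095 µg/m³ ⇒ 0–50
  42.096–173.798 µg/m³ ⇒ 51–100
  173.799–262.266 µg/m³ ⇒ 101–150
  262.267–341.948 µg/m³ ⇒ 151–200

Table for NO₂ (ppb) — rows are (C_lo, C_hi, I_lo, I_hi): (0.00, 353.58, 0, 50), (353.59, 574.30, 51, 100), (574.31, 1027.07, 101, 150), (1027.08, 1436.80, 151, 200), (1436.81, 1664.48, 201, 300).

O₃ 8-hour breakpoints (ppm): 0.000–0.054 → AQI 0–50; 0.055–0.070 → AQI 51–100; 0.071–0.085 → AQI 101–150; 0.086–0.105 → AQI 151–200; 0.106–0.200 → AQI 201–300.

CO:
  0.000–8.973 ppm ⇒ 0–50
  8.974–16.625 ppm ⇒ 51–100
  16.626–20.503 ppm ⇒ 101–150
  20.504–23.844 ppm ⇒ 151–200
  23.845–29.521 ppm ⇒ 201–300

SO₂: row 116.6–234.4 (AQI 51–100). (100−51)·(132.3−116.6)/(234.4−116.6) + 51 = 49·15.7/117.8 + 51 ≈ 57.53 → 58.
PM2.5: row 0.000–42.095 (AQI 0–50). (50−0)·(35.048−0.000)/(42.095−0.000) + 0 = 50·35.048/42.095 + 0 ≈ 41.63 → 42.
NO₂ 1637.31: bracket 1436.81–1664.48 → index 201–300; slope 99/227.67, offset 200.50.
AQI = 201 + 99/227.67·200.50 ≈ 288.19 ⇒ 288.
O₃ 0.096: bracket 0.086–0.105 → index 151–200; slope 49/0.019, offset 0.010.
AQI = 151 + 49/0.019·0.010 ≈ 176.79 ⇒ 177.
CO: 6.245 lies in 0.000–8.973, so I_lo=0, I_hi=50, C_lo=0.000, C_hi=8.973.
(50−0)/(8.973−0.000) × (6.245−0.000) + 0 = 50/8.973 × 6.245 + 0 ≈ 34.80 → 35.
Sub-indices: SO₂→58, PM2.5→42, NO₂→288, O₃→177, CO→35. Ranked high→low: 288, 177, 58, 42, 35. Second-highest sub-index = 177.

177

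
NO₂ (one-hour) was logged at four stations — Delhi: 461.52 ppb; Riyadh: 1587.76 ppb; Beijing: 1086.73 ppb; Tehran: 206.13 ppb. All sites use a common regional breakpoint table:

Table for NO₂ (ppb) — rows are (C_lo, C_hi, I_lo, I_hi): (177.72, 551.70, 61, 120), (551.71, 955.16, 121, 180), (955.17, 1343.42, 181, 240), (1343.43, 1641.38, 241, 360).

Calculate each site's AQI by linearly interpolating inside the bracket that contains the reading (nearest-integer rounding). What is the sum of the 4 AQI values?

Delhi 461.52: bracket 177.72–551.70 → index 61–120; slope 59/373.98, offset 283.80.
AQI = 61 + 59/373.98·283.80 ≈ 105.77 ⇒ 106.
Riyadh: 1587.76 ∈ [1343.43, 1641.38] ↔ index [241, 360].
241 + (1587.76−1343.43)·(360−241)/(1641.38−1343.43) = 241 + 244.33·119/297.95 ≈ 338.58, so AQI = 339.
Beijing: 1086.73 ∈ [955.17, 1343.42] ↔ index [181, 240].
181 + (1086.73−955.17)·(240−181)/(1343.42−955.17) = 181 + 131.56·59/388.25 ≈ 200.99, so AQI = 201.
Tehran: 206.13 ∈ [177.72, 551.70] ↔ index [61, 120].
61 + (206.13−177.72)·(120−61)/(551.70−177.72) = 61 + 28.41·59/373.98 ≈ 65.48, so AQI = 65.
AQIs: Delhi=106, Riyadh=339, Beijing=201, Tehran=65. Sum = 106 + 339 + 201 + 65 = 711.

711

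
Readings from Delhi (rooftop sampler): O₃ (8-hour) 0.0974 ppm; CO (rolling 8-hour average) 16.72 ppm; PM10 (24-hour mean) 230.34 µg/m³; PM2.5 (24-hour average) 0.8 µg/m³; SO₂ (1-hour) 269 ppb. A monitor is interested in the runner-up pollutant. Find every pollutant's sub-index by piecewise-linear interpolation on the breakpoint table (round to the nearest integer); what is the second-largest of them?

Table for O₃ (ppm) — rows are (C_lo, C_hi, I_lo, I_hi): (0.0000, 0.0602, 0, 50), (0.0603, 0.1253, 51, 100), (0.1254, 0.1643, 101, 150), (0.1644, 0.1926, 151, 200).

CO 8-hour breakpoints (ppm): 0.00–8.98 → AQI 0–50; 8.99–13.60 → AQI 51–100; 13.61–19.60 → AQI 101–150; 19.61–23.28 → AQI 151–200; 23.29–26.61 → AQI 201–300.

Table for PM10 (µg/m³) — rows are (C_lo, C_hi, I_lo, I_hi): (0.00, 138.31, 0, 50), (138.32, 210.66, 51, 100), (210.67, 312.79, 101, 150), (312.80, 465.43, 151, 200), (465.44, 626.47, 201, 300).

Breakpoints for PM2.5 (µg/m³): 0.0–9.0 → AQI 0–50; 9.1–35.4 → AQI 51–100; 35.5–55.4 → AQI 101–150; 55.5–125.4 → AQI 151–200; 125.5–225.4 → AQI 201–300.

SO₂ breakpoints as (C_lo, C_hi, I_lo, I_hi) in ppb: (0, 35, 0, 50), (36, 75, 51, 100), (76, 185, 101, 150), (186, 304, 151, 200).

O₃ 0.0974: bracket 0.0603–0.1253 → index 51–100; slope 49/0.0650, offset 0.0371.
AQI = 51 + 49/0.0650·0.0371 ≈ 78.97 ⇒ 79.
CO: row 13.61–19.60 (AQI 101–150). (150−101)·(16.72−13.61)/(19.60−13.61) + 101 = 49·3.11/5.99 + 101 ≈ 126.44 → 126.
PM10: 230.34 ∈ [210.67, 312.79] ↔ index [101, 150].
101 + (230.34−210.67)·(150−101)/(312.79−210.67) = 101 + 19.67·49/102.12 ≈ 110.44, so AQI = 110.
PM2.5: row 0.0–9.0 (AQI 0–50). (50−0)·(0.8−0.0)/(9.0−0.0) + 0 = 50·0.8/9.0 + 0 ≈ 4.44 → 4.
SO₂: row 186–304 (AQI 151–200). (200−151)·(269−186)/(304−186) + 151 = 49·83/118 + 151 ≈ 185.47 → 185.
Sub-indices: O₃→79, CO→126, PM10→110, PM2.5→4, SO₂→185. Ranked high→low: 185, 126, 110, 79, 4. Second-highest sub-index = 126.

126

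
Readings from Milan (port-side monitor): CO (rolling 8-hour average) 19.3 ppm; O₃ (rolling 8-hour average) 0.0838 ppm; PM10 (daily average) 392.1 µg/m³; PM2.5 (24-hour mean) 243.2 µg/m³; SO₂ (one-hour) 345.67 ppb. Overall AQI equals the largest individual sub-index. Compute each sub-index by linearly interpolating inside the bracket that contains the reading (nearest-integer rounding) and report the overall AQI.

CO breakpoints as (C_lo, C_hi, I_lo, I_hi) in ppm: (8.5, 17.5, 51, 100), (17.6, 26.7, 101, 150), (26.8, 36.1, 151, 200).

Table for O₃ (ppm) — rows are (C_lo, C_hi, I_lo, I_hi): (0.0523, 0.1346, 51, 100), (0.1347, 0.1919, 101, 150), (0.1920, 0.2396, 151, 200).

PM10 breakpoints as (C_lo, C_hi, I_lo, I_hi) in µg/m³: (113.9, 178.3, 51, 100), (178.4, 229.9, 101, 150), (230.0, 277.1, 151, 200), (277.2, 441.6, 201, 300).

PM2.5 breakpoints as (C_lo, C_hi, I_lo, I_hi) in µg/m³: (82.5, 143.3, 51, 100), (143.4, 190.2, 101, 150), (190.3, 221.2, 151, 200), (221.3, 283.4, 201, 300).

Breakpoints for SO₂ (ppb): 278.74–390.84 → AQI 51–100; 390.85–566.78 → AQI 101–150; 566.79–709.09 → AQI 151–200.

CO: 19.3 ∈ [17.6, 26.7] ↔ index [101, 150].
101 + (19.3−17.6)·(150−101)/(26.7−17.6) = 101 + 1.7·49/9.1 ≈ 110.15, so AQI = 110.
O₃: 0.0838 lies in 0.0523–0.1346, so I_lo=51, I_hi=100, C_lo=0.0523, C_hi=0.1346.
(100−51)/(0.1346−0.0523) × (0.0838−0.0523) + 51 = 49/0.0823 × 0.0315 + 51 ≈ 69.75 → 70.
PM10: row 277.2–441.6 (AQI 201–300). (300−201)·(392.1−277.2)/(441.6−277.2) + 201 = 99·114.9/164.4 + 201 ≈ 270.19 → 270.
PM2.5: row 221.3–283.4 (AQI 201–300). (300−201)·(243.2−221.3)/(283.4−221.3) + 201 = 99·21.9/62.1 + 201 ≈ 235.91 → 236.
SO₂ 345.67: bracket 278.74–390.84 → index 51–100; slope 49/112.10, offset 66.93.
AQI = 51 + 49/112.10·66.93 ≈ 80.26 ⇒ 80.
Sub-indices: CO→110, O₃→70, PM10→270, PM2.5→236, SO₂→80. Overall AQI = max = 270; dominant pollutant is PM10.

270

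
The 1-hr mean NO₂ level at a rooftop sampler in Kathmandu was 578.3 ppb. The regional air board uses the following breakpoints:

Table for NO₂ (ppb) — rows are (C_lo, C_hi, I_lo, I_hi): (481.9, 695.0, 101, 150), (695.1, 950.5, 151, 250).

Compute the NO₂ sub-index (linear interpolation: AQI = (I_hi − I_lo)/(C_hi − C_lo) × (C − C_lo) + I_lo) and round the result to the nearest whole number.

NO₂: row 481.9–695.0 (AQI 101–150). (150−101)·(578.3−481.9)/(695.0−481.9) + 101 = 49·96.4/213.1 + 101 ≈ 123.17 → 123.

123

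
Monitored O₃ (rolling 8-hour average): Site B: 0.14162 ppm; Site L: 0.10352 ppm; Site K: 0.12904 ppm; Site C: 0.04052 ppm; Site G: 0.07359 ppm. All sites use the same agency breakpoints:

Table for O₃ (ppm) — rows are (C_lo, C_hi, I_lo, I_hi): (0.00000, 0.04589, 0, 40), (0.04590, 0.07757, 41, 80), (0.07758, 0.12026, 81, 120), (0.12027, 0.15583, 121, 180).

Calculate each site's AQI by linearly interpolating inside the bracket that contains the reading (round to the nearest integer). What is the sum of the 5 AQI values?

Site B: 0.14162 lies in 0.12027–0.15583, so I_lo=121, I_hi=180, C_lo=0.12027, C_hi=0.15583.
(180−121)/(0.15583−0.12027) × (0.14162−0.12027) + 121 = 59/0.03556 × 0.02135 + 121 ≈ 156.42 → 156.
Site L 0.10352: bracket 0.07758–0.12026 → index 81–120; slope 39/0.04268, offset 0.02594.
AQI = 81 + 39/0.04268·0.02594 ≈ 104.70 ⇒ 105.
Site K: 0.12904 lies in 0.12027–0.15583, so I_lo=121, I_hi=180, C_lo=0.12027, C_hi=0.15583.
(180−121)/(0.15583−0.12027) × (0.12904−0.12027) + 121 = 59/0.03556 × 0.00877 + 121 ≈ 135.55 → 136.
Site C 0.04052: bracket 0.00000–0.04589 → index 0–40; slope 40/0.04589, offset 0.04052.
AQI = 0 + 40/0.04589·0.04052 ≈ 35.32 ⇒ 35.
Site G 0.07359: bracket 0.04590–0.07757 → index 41–80; slope 39/0.03167, offset 0.02769.
AQI = 41 + 39/0.03167·0.02769 ≈ 75.10 ⇒ 75.
AQIs: Site B=156, Site L=105, Site K=136, Site C=35, Site G=75. Sum = 156 + 105 + 136 + 35 + 75 = 507.

507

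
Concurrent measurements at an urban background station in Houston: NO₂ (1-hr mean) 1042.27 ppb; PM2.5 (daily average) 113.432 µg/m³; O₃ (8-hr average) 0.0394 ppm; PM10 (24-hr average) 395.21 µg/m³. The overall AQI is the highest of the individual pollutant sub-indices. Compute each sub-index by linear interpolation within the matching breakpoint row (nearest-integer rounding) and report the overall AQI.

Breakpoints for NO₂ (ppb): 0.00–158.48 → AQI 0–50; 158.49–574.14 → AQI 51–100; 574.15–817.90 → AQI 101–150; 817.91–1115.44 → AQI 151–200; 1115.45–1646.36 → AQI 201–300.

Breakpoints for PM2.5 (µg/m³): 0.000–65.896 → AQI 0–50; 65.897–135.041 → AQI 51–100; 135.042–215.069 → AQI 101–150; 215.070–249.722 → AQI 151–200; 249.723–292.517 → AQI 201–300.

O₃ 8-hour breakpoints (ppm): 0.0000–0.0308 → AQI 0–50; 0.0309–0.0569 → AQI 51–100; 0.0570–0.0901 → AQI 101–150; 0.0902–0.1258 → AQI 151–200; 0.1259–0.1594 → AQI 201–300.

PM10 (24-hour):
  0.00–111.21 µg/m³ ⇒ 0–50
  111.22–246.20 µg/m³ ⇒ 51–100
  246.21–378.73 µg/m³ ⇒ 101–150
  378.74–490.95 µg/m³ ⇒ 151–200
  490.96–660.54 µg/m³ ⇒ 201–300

NO₂: 1042.27 ∈ [817.91, 1115.44] ↔ index [151, 200].
151 + (1042.27−817.91)·(200−151)/(1115.44−817.91) = 151 + 224.36·49/297.53 ≈ 187.95, so AQI = 188.
PM2.5 113.432: bracket 65.897–135.041 → index 51–100; slope 49/69.144, offset 47.535.
AQI = 51 + 49/69.144·47.535 ≈ 84.69 ⇒ 85.
O₃ 0.0394: bracket 0.0309–0.0569 → index 51–100; slope 49/0.0260, offset 0.0085.
AQI = 51 + 49/0.0260·0.0085 ≈ 67.02 ⇒ 67.
PM10: row 378.74–490.95 (AQI 151–200). (200−151)·(395.21−378.74)/(490.95−378.74) + 151 = 49·16.47/112.21 + 151 ≈ 158.19 → 158.
Sub-indices: NO₂→188, PM2.5→85, O₃→67, PM10→158. Overall AQI = max = 188; dominant pollutant is NO₂.

188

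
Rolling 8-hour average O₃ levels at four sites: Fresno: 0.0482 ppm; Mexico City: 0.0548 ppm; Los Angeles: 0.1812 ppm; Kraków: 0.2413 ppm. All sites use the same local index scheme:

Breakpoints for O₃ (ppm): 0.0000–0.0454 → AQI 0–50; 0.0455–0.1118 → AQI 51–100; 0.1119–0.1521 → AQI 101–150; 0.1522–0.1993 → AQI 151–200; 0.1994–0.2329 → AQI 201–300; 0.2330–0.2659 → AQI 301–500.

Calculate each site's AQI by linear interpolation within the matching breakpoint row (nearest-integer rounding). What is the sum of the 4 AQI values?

Fresno 0.0482: bracket 0.0455–0.1118 → index 51–100; slope 49/0.0663, offset 0.0027.
AQI = 51 + 49/0.0663·0.0027 ≈ 53.00 ⇒ 53.
Mexico City: row 0.0455–0.1118 (AQI 51–100). (100−51)·(0.0548−0.0455)/(0.1118−0.0455) + 51 = 49·0.0093/0.0663 + 51 ≈ 57.87 → 58.
Los Angeles: 0.1812 ∈ [0.1522, 0.1993] ↔ index [151, 200].
151 + (0.1812−0.1522)·(200−151)/(0.1993−0.1522) = 151 + 0.0290·49/0.0471 ≈ 181.17, so AQI = 181.
Kraków 0.2413: bracket 0.2330–0.2659 → index 301–500; slope 199/0.0329, offset 0.0083.
AQI = 301 + 199/0.0329·0.0083 ≈ 351.20 ⇒ 351.
AQIs: Fresno=53, Mexico City=58, Los Angeles=181, Kraków=351. Sum = 53 + 58 + 181 + 351 = 643.

643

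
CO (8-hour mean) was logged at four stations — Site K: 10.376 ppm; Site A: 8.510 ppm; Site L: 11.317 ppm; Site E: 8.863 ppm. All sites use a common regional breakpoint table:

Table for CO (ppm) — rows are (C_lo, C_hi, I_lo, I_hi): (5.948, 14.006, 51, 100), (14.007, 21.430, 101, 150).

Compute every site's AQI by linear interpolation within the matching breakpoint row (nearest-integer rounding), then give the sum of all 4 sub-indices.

Site K: 10.376 ∈ [5.948, 14.006] ↔ index [51, 100].
51 + (10.376−5.948)·(100−51)/(14.006−5.948) = 51 + 4.428·49/8.058 ≈ 77.93, so AQI = 78.
Site A 8.510: bracket 5.948–14.006 → index 51–100; slope 49/8.058, offset 2.562.
AQI = 51 + 49/8.058·2.562 ≈ 66.58 ⇒ 67.
Site L: 11.317 lies in 5.948–14.006, so I_lo=51, I_hi=100, C_lo=5.948, C_hi=14.006.
(100−51)/(14.006−5.948) × (11.317−5.948) + 51 = 49/8.058 × 5.369 + 51 ≈ 83.65 → 84.
Site E 8.863: bracket 5.948–14.006 → index 51–100; slope 49/8.058, offset 2.915.
AQI = 51 + 49/8.058·2.915 ≈ 68.73 ⇒ 69.
AQIs: Site K=78, Site A=67, Site L=84, Site E=69. Sum = 78 + 67 + 84 + 69 = 298.

298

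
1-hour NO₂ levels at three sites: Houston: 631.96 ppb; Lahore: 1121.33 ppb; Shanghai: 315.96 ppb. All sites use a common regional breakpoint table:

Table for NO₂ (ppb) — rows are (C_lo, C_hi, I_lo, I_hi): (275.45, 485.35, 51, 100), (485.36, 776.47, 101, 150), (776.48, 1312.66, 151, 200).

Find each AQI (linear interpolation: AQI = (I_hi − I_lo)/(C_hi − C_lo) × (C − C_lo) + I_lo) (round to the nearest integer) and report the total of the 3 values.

Houston: row 485.36–776.47 (AQI 101–150). (150−101)·(631.96−485.36)/(776.47−485.36) + 101 = 49·146.60/291.11 + 101 ≈ 125.68 → 126.
Lahore 1121.33: bracket 776.48–1312.66 → index 151–200; slope 49/536.18, offset 344.85.
AQI = 151 + 49/536.18·344.85 ≈ 182.51 ⇒ 183.
Shanghai: row 275.45–485.35 (AQI 51–100). (100−51)·(315.96−275.45)/(485.35−275.45) + 51 = 49·40.51/209.90 + 51 ≈ 60.46 → 60.
AQIs: Houston=126, Lahore=183, Shanghai=60. Sum = 126 + 183 + 60 = 369.

369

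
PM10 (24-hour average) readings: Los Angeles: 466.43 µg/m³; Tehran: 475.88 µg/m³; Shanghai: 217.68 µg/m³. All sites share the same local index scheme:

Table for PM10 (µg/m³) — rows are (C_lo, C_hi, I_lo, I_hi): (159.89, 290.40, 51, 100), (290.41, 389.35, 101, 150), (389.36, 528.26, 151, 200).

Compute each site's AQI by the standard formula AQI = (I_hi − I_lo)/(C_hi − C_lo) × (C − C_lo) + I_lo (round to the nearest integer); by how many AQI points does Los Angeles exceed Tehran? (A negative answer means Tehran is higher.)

Los Angeles: row 389.36–528.26 (AQI 151–200). (200−151)·(466.43−389.36)/(528.26−389.36) + 151 = 49·77.07/138.90 + 151 ≈ 178.19 → 178.
Tehran 475.88: bracket 389.36–528.26 → index 151–200; slope 49/138.90, offset 86.52.
AQI = 151 + 49/138.90·86.52 ≈ 181.52 ⇒ 182.
Shanghai: row 159.89–290.40 (AQI 51–100). (100−51)·(217.68−159.89)/(290.40−159.89) + 51 = 49·57.79/130.51 + 51 ≈ 72.70 → 73.
AQIs: Los Angeles=178, Tehran=182, Shanghai=73. Los Angeles (178) − Tehran (182) = -4.

-4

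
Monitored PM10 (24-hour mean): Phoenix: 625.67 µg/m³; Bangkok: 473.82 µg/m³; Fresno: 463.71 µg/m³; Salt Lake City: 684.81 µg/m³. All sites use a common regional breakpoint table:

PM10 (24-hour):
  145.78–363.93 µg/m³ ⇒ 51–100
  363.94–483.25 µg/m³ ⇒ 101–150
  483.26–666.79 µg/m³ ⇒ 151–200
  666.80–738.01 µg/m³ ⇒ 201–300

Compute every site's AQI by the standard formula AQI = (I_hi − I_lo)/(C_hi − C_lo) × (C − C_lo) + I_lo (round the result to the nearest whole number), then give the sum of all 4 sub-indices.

Phoenix: 625.67 ∈ [483.26, 666.79] ↔ index [151, 200].
151 + (625.67−483.26)·(200−151)/(666.79−483.26) = 151 + 142.41·49/183.53 ≈ 189.02, so AQI = 189.
Bangkok 473.82: bracket 363.94–483.25 → index 101–150; slope 49/119.31, offset 109.88.
AQI = 101 + 49/119.31·109.88 ≈ 146.13 ⇒ 146.
Fresno: 463.71 lies in 363.94–483.25, so I_lo=101, I_hi=150, C_lo=363.94, C_hi=483.25.
(150−101)/(483.25−363.94) × (463.71−363.94) + 101 = 49/119.31 × 99.77 + 101 ≈ 141.98 → 142.
Salt Lake City: 684.81 lies in 666.80–738.01, so I_lo=201, I_hi=300, C_lo=666.80, C_hi=738.01.
(300−201)/(738.01−666.80) × (684.81−666.80) + 201 = 99/71.21 × 18.01 + 201 ≈ 226.04 → 226.
AQIs: Phoenix=189, Bangkok=146, Fresno=142, Salt Lake City=226. Sum = 189 + 146 + 142 + 226 = 703.

703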